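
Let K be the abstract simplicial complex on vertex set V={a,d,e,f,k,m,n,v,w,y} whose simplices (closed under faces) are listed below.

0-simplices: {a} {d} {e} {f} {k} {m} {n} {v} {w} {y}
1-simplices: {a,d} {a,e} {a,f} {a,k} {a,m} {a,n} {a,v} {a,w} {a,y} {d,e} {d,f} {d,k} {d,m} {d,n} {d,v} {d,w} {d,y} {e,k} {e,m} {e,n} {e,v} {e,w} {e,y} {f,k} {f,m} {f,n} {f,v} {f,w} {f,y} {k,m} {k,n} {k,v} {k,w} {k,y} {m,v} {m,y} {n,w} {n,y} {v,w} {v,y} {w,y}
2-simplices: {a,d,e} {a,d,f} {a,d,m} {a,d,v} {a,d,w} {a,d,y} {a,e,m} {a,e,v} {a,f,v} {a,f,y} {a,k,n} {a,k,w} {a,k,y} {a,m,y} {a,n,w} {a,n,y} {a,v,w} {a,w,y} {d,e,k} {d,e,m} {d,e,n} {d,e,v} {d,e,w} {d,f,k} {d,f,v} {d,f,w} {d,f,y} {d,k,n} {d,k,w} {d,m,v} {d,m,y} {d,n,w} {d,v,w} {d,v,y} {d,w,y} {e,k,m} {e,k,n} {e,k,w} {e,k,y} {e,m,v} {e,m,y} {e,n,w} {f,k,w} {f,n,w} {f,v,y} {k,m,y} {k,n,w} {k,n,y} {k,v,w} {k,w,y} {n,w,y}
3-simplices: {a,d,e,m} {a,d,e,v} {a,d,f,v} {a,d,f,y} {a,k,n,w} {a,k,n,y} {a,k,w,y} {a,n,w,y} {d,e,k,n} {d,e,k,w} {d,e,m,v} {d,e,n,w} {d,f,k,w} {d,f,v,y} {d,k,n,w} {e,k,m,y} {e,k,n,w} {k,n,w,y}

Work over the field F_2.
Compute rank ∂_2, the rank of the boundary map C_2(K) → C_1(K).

rank∂_2=31

n_0=10 n_1=41 n_2=51 n_3=18  [Z2]
∂1: piv[ad,ae,af,ak,am,an,av,aw,ay] rk=9  ker:de,df,dk,dm,dn,dv,dw,dy,ek,em,en,ev,ew,ey,fk,fm,fn,fv,fw,fy,km,kn,kv,kw,ky,mv,my,nw,ny,vw,vy,wy
∂2: piv[ade,adf,adm,adv,adw,ady,aem,aev,afv,afy,akn,akw,aky,amy,anw,any,avw,awy,dek,den,dew,dfk,dfw,dkn,dkw,dmv,dvy,ekm,eky,fnw,kvw] rk=31  ker:dem,dev,dfv,dfy,dmy,dnw,dvw,dwy,ekn,ekw,emv,emy,enw,fkw,fvy,kmy,knw,kny,kwy,nwy
∂3: piv[adem,adev,adfv,adfy,aknw,akny,akwy,anwy,dekn,dekw,demv,denw,dfkw,dfvy,dknw,ekmy] rk=16  ker:eknw,knwy
rk∂_2=31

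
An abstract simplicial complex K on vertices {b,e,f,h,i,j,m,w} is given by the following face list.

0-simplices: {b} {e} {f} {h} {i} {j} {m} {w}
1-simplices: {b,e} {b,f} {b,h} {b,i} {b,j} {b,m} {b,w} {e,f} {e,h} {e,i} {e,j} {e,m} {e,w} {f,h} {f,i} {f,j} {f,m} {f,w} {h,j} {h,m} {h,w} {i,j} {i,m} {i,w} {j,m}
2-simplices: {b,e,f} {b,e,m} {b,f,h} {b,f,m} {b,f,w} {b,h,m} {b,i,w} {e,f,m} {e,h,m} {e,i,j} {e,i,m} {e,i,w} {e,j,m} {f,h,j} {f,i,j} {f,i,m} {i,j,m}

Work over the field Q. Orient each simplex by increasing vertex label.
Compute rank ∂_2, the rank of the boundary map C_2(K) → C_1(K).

n_0=8 n_1=25 n_2=17  [Q]
∂1: piv[be,bf,bh,bi,bj,bm,bw] rk=7  ker:ef,eh,ei,ej,em,ew,fh,fi,fj,fm,fw,hj,hm,hw,ij,im,iw,jm
∂2: piv[bef,bem,bfh,bfm,bfw,bhm,biw,ehm,eij,eim,eiw,ejm,fhj,fij,fim] rk=15  ker:efm,ijm
rk∂_2=15

rank∂_2=15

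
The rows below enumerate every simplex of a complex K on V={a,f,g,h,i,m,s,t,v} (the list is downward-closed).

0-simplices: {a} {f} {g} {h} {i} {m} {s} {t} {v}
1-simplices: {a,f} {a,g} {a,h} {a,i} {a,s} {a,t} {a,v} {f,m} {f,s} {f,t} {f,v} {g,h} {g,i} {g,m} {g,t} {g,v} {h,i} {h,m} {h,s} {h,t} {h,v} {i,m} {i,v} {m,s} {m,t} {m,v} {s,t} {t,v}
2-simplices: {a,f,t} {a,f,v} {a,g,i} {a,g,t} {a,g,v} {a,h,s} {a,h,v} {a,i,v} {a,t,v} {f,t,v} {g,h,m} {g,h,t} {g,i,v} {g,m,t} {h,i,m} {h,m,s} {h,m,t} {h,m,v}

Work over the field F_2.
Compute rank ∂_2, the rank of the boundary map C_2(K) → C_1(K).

n_0=9 n_1=28 n_2=18  [Z2]
∂1: piv[af,ag,ah,ai,as,at,av,fm] rk=8  ker:fs,ft,fv,gh,gi,gm,gt,gv,hi,hm,hs,ht,hv,im,iv,ms,mt,mv,st,tv
∂2: piv[aft,afv,agi,agt,agv,ahs,ahv,aiv,atv,ghm,ght,gmt,him,hms,hmv] rk=15  ker:ftv,giv,hmt
rk∂_2=15

rank∂_2=15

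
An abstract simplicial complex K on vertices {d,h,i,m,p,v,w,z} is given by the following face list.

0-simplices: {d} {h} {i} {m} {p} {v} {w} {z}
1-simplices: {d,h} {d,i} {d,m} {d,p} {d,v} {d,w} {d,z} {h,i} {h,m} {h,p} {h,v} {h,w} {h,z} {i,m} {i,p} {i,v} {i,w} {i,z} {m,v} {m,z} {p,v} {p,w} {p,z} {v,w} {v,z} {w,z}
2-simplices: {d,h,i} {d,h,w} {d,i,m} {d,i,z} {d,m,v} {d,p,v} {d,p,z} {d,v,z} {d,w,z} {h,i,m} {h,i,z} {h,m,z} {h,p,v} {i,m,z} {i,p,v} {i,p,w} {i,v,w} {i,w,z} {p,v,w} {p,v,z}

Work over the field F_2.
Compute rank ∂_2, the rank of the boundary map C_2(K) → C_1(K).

rank∂_2=17

n_0=8 n_1=26 n_2=20  [Z2]
∂1: piv[dh,di,dm,dp,dv,dw,dz] rk=7  ker:hi,hm,hp,hv,hw,hz,im,ip,iv,iw,iz,mv,mz,pv,pw,pz,vw,vz,wz
∂2: piv[dhi,dhw,dim,diz,dmv,dpv,dpz,dvz,dwz,him,hiz,hmz,hpv,ipv,ipw,ivw,iwz] rk=17  ker:imz,pvw,pvz
rk∂_2=17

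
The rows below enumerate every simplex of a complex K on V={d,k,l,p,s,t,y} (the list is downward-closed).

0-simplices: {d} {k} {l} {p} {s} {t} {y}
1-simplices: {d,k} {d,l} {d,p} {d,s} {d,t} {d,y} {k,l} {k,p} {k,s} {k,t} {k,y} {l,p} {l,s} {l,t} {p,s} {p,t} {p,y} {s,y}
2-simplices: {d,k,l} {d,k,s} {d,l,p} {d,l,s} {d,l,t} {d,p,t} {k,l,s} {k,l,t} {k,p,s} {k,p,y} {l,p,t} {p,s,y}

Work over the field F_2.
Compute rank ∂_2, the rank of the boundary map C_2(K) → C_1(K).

n_0=7 n_1=18 n_2=12  [Z2]
∂1: piv[dk,dl,dp,ds,dt,dy] rk=6  ker:kl,kp,ks,kt,ky,lp,ls,lt,ps,pt,py,sy
∂2: piv[dkl,dks,dlp,dls,dlt,dpt,klt,kps,kpy,psy] rk=10  ker:kls,lpt
rk∂_2=10

rank∂_2=10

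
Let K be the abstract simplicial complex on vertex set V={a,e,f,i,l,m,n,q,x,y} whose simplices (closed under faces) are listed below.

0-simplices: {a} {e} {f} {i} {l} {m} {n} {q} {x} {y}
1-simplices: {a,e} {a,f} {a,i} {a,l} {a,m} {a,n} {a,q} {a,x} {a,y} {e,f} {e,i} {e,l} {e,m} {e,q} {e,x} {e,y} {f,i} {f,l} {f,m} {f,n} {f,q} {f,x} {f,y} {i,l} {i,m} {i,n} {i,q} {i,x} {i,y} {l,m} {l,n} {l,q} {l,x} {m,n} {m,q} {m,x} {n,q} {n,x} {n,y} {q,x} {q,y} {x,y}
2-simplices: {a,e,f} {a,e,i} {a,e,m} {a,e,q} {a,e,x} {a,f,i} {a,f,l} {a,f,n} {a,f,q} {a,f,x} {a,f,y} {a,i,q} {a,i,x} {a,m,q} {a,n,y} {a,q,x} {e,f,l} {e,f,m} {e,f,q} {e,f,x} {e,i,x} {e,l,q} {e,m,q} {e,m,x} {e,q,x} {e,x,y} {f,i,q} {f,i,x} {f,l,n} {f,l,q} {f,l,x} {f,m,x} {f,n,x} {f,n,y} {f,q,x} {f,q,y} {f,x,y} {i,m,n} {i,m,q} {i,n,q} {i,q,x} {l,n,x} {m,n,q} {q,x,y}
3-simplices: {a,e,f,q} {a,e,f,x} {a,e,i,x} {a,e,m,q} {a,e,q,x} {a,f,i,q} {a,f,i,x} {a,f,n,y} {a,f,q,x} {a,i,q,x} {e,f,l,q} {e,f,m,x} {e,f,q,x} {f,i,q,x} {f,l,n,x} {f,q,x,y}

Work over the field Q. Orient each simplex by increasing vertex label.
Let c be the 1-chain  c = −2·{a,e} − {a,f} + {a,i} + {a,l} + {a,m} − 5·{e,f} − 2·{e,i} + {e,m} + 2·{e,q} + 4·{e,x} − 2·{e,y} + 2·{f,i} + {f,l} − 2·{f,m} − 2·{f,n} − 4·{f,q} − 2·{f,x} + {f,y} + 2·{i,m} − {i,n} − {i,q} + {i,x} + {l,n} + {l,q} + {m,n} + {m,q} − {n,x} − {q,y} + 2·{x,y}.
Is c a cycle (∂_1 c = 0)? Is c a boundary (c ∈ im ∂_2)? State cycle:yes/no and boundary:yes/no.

cycle:yes boundary:yes

n_0=10 n_1=42 n_2=44 n_3=16  [Q]
∂1: piv[ae,af,ai,al,am,an,aq,ax,ay] rk=9  ker:ef,ei,el,em,eq,ex,ey,fi,fl,fm,fn,fq,fx,fy,il,im,in,iq,ix,iy,lm,ln,lq,lx,mn,mq,mx,nq,nx,ny,qx,qy,xy
∂2: piv[aef,aei,aem,aeq,aex,afi,afl,afn,afq,afx,afy,aiq,aix,amq,any,aqx,efl,efm,elq,emx,exy,fln,flx,fnx,fqy,fxy,imn,imq,inq] rk=29  ker:efq,efx,eix,emq,eqx,fiq,fix,flq,fmx,fny,fqx,iqx,lnx,mnq,qxy
∂3: piv[aefq,aefx,aeix,aemq,aeqx,afiq,afix,afny,afqx,aiqx,eflq,efmx,flnx,fqxy] rk=14  ker:efqx,fiqx
∂1c = 0
c vs im∂2: reduces to 0 ⇒ boundary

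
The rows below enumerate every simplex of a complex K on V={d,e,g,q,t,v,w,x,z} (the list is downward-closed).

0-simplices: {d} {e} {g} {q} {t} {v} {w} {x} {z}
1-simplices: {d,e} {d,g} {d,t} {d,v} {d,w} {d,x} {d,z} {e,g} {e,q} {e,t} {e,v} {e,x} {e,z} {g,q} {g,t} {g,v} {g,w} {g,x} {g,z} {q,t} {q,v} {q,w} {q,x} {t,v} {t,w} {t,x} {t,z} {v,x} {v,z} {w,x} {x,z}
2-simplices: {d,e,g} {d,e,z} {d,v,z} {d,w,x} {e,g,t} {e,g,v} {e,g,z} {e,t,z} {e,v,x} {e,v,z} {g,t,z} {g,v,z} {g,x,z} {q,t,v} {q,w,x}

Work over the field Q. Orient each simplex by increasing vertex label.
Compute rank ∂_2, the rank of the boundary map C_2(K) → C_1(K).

rank∂_2=13

n_0=9 n_1=31 n_2=15  [Q]
∂1: piv[de,dg,dt,dv,dw,dx,dz,eq] rk=8  ker:eg,et,ev,ex,ez,gq,gt,gv,gw,gx,gz,qt,qv,qw,qx,tv,tw,tx,tz,vx,vz,wx,xz
∂2: piv[deg,dez,dvz,dwx,egt,egv,egz,etz,evx,evz,gxz,qtv,qwx] rk=13  ker:gtz,gvz
rk∂_2=13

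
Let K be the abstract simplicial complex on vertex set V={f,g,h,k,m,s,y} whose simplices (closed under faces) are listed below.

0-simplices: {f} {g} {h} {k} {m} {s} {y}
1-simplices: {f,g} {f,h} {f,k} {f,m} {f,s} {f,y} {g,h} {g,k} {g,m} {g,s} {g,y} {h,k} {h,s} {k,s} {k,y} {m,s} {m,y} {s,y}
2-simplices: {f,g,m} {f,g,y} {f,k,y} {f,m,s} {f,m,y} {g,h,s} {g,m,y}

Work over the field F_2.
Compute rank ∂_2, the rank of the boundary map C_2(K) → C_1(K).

n_0=7 n_1=18 n_2=7  [Z2]
∂1: piv[fg,fh,fk,fm,fs,fy] rk=6  ker:gh,gk,gm,gs,gy,hk,hs,ks,ky,ms,my,sy
∂2: piv[fgm,fgy,fky,fms,fmy,ghs] rk=6  ker:gmy
rk∂_2=6

rank∂_2=6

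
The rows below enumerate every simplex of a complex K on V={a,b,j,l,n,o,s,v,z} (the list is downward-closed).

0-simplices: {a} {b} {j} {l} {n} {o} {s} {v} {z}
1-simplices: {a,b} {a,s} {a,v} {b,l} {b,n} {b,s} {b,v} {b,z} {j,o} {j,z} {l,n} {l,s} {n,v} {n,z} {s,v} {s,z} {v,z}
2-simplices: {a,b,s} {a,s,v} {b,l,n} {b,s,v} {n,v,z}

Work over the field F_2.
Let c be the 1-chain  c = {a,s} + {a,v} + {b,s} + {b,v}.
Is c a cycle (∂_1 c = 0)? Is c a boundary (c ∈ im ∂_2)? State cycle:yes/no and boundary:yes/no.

n_0=9 n_1=17 n_2=5  [Z2]
∂1: piv[ab,as,av,bl,bn,bz,jo,jz] rk=8  ker:bs,bv,ln,ls,nv,nz,sv,sz,vz
∂2: piv[abs,asv,bln,bsv,nvz] rk=5
∂1c = 0
c vs im∂2: reduces to 0 ⇒ boundary

cycle:yes boundary:yes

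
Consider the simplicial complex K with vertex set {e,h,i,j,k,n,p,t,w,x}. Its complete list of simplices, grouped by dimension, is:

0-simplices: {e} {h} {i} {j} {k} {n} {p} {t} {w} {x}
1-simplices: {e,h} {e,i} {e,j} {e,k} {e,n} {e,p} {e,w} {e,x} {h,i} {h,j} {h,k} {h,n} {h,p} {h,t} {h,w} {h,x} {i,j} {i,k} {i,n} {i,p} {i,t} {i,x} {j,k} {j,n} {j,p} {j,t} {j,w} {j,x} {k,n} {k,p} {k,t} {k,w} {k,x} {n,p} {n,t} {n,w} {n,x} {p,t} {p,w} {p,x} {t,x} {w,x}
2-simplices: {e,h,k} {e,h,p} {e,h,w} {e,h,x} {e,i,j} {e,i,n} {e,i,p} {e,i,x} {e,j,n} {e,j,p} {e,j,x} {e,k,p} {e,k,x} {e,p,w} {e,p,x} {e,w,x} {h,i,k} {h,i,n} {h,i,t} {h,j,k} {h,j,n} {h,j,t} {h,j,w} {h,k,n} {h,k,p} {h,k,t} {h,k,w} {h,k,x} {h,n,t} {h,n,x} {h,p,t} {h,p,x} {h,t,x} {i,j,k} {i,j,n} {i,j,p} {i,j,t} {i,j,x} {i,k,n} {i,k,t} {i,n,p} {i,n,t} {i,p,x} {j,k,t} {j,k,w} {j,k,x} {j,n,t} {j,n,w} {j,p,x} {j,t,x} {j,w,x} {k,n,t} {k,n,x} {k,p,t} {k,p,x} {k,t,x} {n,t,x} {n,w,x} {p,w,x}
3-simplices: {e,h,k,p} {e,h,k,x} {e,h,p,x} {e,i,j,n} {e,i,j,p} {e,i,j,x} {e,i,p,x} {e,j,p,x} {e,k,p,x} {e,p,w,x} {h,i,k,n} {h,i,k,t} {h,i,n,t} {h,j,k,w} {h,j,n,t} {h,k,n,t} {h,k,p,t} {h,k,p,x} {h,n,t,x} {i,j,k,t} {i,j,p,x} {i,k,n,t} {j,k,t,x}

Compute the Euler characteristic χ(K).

χ(K)=4

n_0=10 n_1=42 n_2=59 n_3=23
χ=+10−42+59−23=4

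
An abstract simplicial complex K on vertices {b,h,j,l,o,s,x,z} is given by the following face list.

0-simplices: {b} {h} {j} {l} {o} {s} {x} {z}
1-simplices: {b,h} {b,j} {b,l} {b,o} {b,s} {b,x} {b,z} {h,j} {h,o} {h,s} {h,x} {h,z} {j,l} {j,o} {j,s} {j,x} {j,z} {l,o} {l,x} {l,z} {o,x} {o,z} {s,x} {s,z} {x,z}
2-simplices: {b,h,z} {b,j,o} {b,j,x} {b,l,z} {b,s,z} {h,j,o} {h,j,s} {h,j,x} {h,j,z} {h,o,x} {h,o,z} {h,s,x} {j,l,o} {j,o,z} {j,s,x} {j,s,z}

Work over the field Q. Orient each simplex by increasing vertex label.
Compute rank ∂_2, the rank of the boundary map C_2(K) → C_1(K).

rank∂_2=14

n_0=8 n_1=25 n_2=16  [Q]
∂1: piv[bh,bj,bl,bo,bs,bx,bz] rk=7  ker:hj,ho,hs,hx,hz,jl,jo,js,jx,jz,lo,lx,lz,ox,oz,sx,sz,xz
∂2: piv[bhz,bjo,bjx,blz,bsz,hjo,hjs,hjx,hjz,hox,hoz,hsx,jlo,jsz] rk=14  ker:joz,jsx
rk∂_2=14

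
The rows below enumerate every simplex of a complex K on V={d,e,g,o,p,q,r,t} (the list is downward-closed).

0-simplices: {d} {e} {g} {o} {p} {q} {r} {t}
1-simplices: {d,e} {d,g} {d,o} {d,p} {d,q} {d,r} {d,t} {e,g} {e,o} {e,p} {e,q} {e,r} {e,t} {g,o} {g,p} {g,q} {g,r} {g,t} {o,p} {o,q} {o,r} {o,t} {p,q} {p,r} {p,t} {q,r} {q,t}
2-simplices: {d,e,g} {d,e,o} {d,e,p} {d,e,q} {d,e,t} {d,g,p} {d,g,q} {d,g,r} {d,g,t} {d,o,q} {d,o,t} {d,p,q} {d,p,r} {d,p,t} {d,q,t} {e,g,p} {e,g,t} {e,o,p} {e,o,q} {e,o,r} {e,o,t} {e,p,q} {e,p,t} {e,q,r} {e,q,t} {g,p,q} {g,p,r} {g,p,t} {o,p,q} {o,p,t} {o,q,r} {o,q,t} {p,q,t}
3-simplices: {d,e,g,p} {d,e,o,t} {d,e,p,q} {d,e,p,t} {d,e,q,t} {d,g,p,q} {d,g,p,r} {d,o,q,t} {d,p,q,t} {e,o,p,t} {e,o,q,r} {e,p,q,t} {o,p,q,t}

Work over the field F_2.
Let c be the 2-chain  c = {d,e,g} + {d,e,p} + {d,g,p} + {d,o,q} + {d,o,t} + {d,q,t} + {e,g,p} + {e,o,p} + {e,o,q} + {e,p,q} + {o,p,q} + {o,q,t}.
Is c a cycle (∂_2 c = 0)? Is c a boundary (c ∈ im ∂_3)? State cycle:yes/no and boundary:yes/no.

cycle:yes boundary:no

n_0=8 n_1=27 n_2=33 n_3=13  [Z2]
∂1: piv[de,dg,do,dp,dq,dr,dt] rk=7  ker:eg,eo,ep,eq,er,et,go,gp,gq,gr,gt,op,oq,or,ot,pq,pr,pt,qr,qt
∂2: piv[deg,deo,dep,deq,det,dgp,dgq,dgr,dgt,doq,dot,dpq,dpr,dpt,dqt,eop,eor,eqr] rk=18  ker:egp,egt,eoq,eot,epq,ept,eqt,gpq,gpr,gpt,opq,opt,oqr,oqt,pqt
∂3: piv[degp,deot,depq,dept,deqt,dgpq,dgpr,doqt,dpqt,eopt,eoqr,opqt] rk=12  ker:epqt
∂2c = 0
c vs im∂3: residual ≠ 0 ⇒ not boundary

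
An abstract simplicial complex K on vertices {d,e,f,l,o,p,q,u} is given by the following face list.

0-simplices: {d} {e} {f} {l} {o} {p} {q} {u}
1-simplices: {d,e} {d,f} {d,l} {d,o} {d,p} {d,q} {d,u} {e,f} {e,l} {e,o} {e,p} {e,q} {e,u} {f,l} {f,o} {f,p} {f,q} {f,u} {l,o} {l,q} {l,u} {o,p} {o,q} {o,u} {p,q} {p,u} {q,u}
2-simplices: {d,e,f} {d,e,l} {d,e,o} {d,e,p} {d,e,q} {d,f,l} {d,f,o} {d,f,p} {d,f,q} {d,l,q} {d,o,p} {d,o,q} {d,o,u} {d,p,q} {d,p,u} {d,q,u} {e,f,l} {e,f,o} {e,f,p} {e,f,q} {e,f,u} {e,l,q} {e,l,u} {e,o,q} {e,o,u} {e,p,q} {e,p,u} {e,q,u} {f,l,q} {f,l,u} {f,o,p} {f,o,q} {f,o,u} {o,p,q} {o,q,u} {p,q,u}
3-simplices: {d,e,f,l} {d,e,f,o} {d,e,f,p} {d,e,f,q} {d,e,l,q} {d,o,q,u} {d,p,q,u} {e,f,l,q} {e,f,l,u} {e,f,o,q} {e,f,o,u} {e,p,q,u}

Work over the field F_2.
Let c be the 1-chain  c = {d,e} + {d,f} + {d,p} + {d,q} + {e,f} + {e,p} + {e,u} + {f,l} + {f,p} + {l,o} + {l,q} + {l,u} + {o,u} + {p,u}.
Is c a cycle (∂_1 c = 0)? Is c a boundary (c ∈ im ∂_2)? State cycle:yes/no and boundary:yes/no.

n_0=8 n_1=27 n_2=36 n_3=12  [Z2]
∂1: piv[de,df,dl,do,dp,dq,du] rk=7  ker:ef,el,eo,ep,eq,eu,fl,fo,fp,fq,fu,lo,lq,lu,op,oq,ou,pq,pu,qu
∂2: piv[def,del,deo,dep,deq,dfl,dfo,dfp,dfq,dlq,dop,doq,dou,dpq,dpu,dqu,efu,elu,eou] rk=19  ker:efl,efo,efp,efq,elq,eoq,epq,epu,equ,flq,flu,fop,foq,fou,opq,oqu,pqu
∂3: piv[defl,defo,defp,defq,delq,doqu,dpqu,eflq,eflu,efoq,efou,epqu] rk=12
∂1c = 0
c vs im∂2: residual ≠ 0 ⇒ not boundary

cycle:yes boundary:no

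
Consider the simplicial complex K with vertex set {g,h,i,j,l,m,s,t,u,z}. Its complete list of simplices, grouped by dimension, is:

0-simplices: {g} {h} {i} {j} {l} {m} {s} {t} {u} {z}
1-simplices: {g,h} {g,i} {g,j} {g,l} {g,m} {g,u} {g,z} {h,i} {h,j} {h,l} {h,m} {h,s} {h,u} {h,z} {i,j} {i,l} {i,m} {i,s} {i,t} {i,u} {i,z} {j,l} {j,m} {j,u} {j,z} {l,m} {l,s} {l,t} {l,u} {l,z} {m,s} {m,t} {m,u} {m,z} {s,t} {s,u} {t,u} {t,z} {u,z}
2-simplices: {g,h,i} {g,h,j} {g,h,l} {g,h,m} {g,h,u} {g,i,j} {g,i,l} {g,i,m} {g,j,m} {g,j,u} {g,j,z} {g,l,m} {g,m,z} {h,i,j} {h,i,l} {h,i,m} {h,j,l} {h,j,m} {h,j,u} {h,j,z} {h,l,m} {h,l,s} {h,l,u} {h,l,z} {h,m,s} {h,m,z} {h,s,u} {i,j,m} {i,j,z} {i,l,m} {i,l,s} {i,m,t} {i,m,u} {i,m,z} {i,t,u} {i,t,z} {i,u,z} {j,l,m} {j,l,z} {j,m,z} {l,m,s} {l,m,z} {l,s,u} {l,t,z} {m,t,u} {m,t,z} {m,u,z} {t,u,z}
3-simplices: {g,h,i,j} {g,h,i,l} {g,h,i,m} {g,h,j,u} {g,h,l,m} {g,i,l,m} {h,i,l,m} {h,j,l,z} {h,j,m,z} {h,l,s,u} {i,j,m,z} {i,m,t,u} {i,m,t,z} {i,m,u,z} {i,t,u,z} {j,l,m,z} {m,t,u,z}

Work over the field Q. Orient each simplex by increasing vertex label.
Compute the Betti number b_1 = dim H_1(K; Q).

n_0=10 n_1=39 n_2=48 n_3=17  [Q]
∂1: piv[gh,gi,gj,gl,gm,gu,gz,hs,it] rk=9  ker:hi,hj,hl,hm,hu,hz,ij,il,im,is,iu,iz,jl,jm,ju,jz,lm,ls,lt,lu,lz,ms,mt,mu,mz,st,su,tu,tz,uz
∂2: piv[ghi,ghj,ghl,ghm,ghu,gij,gil,gim,gjm,gju,gjz,glm,gmz,hjl,hjz,hls,hlu,hlz,hms,hsu,ijz,ils,imt,imu,itu,itz,iuz,ltz] rk=28  ker:hij,hil,him,hjm,hju,hlm,hmz,ijm,ilm,imz,jlm,jlz,jmz,lms,lmz,lsu,mtu,mtz,muz,tuz
∂3: piv[ghij,ghil,ghim,ghju,ghlm,gilm,hjlz,hjmz,hlsu,ijmz,imtu,imtz,imuz,ituz,jlmz] rk=15  ker:hilm,mtuz
b_1=(39−9)−28=2

b_1=2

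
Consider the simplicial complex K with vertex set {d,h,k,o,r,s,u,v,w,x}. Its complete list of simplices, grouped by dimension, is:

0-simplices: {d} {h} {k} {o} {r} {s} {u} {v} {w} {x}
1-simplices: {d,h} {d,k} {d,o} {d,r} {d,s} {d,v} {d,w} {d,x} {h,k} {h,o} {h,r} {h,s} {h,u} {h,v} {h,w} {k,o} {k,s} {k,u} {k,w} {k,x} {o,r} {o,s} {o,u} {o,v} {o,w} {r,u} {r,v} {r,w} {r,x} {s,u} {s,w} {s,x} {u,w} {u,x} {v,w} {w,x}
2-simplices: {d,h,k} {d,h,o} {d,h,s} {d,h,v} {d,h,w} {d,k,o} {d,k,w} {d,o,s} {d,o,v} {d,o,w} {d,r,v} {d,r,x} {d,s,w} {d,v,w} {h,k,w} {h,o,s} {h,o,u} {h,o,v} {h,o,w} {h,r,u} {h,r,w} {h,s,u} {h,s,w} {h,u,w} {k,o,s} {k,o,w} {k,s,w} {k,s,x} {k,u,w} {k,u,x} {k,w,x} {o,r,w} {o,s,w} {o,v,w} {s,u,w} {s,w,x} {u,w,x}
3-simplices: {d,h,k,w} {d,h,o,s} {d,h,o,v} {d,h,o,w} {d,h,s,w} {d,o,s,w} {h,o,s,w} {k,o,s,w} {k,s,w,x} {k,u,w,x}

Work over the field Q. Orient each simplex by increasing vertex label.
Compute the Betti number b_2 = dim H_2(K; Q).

b_2=3

n_0=10 n_1=36 n_2=37 n_3=10  [Q]
∂1: piv[dh,dk,do,dr,ds,dv,dw,dx,hu] rk=9  ker:hk,ho,hr,hs,hv,hw,ko,ks,ku,kw,kx,or,os,ou,ov,ow,ru,rv,rw,rx,su,sw,sx,uw,ux,vw,wx
∂2: piv[dhk,dho,dhs,dhv,dhw,dko,dkw,dos,dov,dow,drv,drx,dsw,dvw,hou,hru,hrw,hsu,huw,kos,ksx,kuw,kux,kwx,orw] rk=25  ker:hkw,hos,hov,how,hsw,kow,ksw,osw,ovw,suw,swx,uwx
∂3: piv[dhkw,dhos,dhov,dhow,dhsw,dosw,kosw,kswx,kuwx] rk=9  ker:hosw
b_2=(37−25)−9=3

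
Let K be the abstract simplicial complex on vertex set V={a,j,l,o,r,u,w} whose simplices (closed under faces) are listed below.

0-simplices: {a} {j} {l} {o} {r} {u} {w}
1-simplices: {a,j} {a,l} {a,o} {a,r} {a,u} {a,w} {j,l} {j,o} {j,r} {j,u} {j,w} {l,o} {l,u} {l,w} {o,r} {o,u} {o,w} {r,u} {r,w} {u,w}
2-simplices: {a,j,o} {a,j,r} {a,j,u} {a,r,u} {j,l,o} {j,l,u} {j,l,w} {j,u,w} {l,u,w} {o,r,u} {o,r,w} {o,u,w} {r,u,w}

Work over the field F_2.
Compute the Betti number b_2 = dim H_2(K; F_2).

b_2=2

n_0=7 n_1=20 n_2=13  [Z2]
∂1: piv[aj,al,ao,ar,au,aw] rk=6  ker:jl,jo,jr,ju,jw,lo,lu,lw,or,ou,ow,ru,rw,uw
∂2: piv[ajo,ajr,aju,aru,jlo,jlu,jlw,juw,oru,orw,ouw] rk=11  ker:luw,ruw
b_2=(13−11)−0=2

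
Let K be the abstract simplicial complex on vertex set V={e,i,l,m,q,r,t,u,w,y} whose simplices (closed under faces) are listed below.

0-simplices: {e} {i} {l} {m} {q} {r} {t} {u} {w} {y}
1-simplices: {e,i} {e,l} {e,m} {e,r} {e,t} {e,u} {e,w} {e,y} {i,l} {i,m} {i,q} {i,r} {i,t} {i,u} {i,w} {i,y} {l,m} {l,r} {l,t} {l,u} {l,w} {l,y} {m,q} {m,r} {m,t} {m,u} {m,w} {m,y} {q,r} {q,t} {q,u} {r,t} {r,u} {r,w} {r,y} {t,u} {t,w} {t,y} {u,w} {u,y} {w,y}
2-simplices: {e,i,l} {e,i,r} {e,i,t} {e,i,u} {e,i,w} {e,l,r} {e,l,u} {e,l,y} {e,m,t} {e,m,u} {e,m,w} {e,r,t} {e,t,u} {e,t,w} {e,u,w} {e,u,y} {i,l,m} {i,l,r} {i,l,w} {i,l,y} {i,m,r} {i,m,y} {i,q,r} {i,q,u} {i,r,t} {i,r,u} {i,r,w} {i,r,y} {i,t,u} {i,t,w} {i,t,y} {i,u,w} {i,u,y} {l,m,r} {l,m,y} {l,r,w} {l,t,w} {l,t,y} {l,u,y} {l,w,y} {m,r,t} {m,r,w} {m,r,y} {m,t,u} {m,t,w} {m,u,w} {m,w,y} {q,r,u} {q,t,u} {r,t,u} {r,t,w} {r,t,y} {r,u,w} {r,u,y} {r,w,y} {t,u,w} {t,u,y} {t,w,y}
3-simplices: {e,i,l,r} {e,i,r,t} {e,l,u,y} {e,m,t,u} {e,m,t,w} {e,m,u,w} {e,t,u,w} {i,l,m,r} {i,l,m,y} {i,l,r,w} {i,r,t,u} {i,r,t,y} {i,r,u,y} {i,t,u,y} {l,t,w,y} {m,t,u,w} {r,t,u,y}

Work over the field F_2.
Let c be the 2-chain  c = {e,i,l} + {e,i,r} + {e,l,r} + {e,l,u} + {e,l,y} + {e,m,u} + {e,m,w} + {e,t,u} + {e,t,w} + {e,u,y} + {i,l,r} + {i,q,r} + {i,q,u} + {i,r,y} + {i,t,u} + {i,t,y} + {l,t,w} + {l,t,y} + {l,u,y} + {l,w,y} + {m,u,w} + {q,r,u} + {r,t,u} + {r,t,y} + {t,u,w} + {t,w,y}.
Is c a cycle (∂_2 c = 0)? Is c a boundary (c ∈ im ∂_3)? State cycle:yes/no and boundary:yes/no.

cycle:yes boundary:no

n_0=10 n_1=41 n_2=58 n_3=17  [Z2]
∂1: piv[ei,el,em,er,et,eu,ew,ey,iq] rk=9  ker:il,im,ir,it,iu,iw,iy,lm,lr,lt,lu,lw,ly,mq,mr,mt,mu,mw,my,qr,qt,qu,rt,ru,rw,ry,tu,tw,ty,uw,uy,wy
∂2: piv[eil,eir,eit,eiu,eiw,elr,elu,ely,emt,emu,emw,ert,etu,etw,euw,euy,ilm,ilw,ily,imr,imy,iqr,iqu,iru,irw,iry,ity,ltw,lwy,mrt,qtu] rk=31  ker:ilr,irt,itu,itw,iuw,iuy,lmr,lmy,lrw,lty,luy,mrw,mry,mtu,mtw,muw,mwy,qru,rtu,rtw,rty,ruw,ruy,rwy,tuw,tuy,twy
∂3: piv[eilr,eirt,eluy,emtu,emtw,emuw,etuw,ilmr,ilmy,ilrw,irtu,irty,iruy,ituy,ltwy] rk=15  ker:mtuw,rtuy
∂2c = 0
c vs im∂3: residual ≠ 0 ⇒ not boundary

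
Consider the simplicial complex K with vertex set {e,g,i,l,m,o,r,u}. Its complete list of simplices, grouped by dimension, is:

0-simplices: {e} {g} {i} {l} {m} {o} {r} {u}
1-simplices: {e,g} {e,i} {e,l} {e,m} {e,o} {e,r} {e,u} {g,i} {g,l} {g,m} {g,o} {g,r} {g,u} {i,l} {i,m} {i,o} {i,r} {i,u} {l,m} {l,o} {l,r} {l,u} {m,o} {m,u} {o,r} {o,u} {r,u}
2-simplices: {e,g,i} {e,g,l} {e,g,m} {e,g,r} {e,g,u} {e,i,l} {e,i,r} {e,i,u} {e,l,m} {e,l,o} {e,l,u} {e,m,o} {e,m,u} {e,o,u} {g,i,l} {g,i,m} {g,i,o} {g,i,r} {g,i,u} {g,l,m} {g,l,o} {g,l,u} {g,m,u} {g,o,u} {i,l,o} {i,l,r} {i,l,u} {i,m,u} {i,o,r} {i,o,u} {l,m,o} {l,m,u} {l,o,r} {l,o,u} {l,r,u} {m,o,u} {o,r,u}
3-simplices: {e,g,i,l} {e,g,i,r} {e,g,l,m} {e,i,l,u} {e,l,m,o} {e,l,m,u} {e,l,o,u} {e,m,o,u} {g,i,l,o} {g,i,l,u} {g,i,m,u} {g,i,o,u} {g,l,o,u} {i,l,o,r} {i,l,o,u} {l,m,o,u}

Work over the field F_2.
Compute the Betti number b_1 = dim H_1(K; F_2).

b_1=0

n_0=8 n_1=27 n_2=37 n_3=16  [Z2]
∂1: piv[eg,ei,el,em,eo,er,eu] rk=7  ker:gi,gl,gm,go,gr,gu,il,im,io,ir,iu,lm,lo,lr,lu,mo,mu,or,ou,ru
∂2: piv[egi,egl,egm,egr,egu,eil,eir,eiu,elm,elo,elu,emo,emu,eou,gim,gio,glo,ilr,ior,lru] rk=20  ker:gil,gir,giu,glm,glu,gmu,gou,ilo,ilu,imu,iou,lmo,lmu,lor,lou,mou,oru
∂3: piv[egil,egir,eglm,eilu,elmo,elmu,elou,emou,gilo,gilu,gimu,giou,glou,ilor] rk=14  ker:ilou,lmou
b_1=(27−7)−20=0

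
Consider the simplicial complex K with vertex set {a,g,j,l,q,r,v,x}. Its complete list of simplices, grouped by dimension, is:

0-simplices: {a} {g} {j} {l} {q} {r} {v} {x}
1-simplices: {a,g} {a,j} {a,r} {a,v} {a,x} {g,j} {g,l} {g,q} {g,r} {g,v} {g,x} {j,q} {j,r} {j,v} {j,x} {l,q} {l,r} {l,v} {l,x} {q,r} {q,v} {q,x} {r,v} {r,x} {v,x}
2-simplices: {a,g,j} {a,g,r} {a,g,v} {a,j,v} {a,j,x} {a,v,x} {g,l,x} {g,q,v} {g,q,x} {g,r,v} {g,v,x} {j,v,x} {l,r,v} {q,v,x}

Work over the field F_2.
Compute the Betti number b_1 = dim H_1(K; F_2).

b_1=6

n_0=8 n_1=25 n_2=14  [Z2]
∂1: piv[ag,aj,ar,av,ax,gl,gq] rk=7  ker:gj,gr,gv,gx,jq,jr,jv,jx,lq,lr,lv,lx,qr,qv,qx,rv,rx,vx
∂2: piv[agj,agr,agv,ajv,ajx,avx,glx,gqv,gqx,grv,gvx,lrv] rk=12  ker:jvx,qvx
b_1=(25−7)−12=6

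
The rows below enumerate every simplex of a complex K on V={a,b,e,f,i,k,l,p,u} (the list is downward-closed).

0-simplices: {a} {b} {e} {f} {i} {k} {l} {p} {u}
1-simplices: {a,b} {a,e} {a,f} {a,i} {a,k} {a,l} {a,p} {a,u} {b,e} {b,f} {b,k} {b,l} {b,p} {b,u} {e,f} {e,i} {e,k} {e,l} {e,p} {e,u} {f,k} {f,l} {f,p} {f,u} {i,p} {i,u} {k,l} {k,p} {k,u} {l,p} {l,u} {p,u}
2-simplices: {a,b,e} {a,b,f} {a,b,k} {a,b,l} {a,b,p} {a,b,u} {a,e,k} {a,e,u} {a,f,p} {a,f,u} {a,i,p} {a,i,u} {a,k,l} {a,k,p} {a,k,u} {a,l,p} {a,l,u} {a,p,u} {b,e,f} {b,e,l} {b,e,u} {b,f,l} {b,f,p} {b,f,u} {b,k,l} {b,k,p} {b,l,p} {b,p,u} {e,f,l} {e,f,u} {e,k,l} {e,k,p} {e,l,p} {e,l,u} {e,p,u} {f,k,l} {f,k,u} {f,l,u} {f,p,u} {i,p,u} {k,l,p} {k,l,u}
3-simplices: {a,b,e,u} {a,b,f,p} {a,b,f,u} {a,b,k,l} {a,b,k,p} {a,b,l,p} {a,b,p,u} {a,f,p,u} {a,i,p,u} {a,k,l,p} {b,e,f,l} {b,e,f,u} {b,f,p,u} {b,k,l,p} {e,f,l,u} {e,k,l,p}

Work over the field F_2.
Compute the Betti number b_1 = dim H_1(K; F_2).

b_1=1

n_0=9 n_1=32 n_2=42 n_3=16  [Z2]
∂1: piv[ab,ae,af,ai,ak,al,ap,au] rk=8  ker:be,bf,bk,bl,bp,bu,ef,ei,ek,el,ep,eu,fk,fl,fp,fu,ip,iu,kl,kp,ku,lp,lu,pu
∂2: piv[abe,abf,abk,abl,abp,abu,aek,aeu,afp,afu,aip,aiu,akl,akp,aku,alp,alu,apu,bef,bel,bfl,ekp,fkl] rk=23  ker:beu,bfp,bfu,bkl,bkp,blp,bpu,efl,efu,ekl,elp,elu,epu,fku,flu,fpu,ipu,klp,klu
∂3: piv[abeu,abfp,abfu,abkl,abkp,ablp,abpu,afpu,aipu,aklp,befl,befu,eflu,eklp] rk=14  ker:bfpu,bklp
b_1=(32−8)−23=1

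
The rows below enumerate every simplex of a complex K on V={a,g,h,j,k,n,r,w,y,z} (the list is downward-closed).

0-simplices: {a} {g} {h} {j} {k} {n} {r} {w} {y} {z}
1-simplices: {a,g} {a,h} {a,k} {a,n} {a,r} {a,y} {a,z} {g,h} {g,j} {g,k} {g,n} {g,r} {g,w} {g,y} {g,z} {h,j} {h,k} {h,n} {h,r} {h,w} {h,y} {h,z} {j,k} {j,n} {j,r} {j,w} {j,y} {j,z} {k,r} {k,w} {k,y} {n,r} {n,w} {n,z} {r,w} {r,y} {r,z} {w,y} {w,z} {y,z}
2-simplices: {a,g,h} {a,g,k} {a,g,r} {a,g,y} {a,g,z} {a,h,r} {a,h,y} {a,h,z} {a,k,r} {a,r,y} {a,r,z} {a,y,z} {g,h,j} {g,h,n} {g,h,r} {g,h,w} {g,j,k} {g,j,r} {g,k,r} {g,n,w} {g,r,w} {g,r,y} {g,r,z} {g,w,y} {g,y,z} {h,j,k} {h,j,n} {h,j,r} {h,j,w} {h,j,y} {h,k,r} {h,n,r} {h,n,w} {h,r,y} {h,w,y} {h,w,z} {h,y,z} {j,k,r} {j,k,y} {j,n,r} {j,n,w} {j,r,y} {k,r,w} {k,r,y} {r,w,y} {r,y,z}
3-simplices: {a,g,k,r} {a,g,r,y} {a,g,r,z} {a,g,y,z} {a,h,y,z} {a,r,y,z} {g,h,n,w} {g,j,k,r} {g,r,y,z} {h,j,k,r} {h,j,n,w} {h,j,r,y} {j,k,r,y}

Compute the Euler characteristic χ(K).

χ(K)=3

n_0=10 n_1=40 n_2=46 n_3=13
χ=+10−40+46−13=3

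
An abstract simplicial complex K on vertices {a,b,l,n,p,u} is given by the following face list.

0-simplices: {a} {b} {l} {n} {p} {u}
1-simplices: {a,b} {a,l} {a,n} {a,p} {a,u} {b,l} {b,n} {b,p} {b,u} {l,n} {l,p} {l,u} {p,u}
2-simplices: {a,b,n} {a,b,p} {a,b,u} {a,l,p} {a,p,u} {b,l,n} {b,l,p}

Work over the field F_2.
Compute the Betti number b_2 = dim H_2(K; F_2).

n_0=6 n_1=13 n_2=7  [Z2]
∂1: piv[ab,al,an,ap,au] rk=5  ker:bl,bn,bp,bu,ln,lp,lu,pu
∂2: piv[abn,abp,abu,alp,apu,bln,blp] rk=7
b_2=(7−7)−0=0

b_2=0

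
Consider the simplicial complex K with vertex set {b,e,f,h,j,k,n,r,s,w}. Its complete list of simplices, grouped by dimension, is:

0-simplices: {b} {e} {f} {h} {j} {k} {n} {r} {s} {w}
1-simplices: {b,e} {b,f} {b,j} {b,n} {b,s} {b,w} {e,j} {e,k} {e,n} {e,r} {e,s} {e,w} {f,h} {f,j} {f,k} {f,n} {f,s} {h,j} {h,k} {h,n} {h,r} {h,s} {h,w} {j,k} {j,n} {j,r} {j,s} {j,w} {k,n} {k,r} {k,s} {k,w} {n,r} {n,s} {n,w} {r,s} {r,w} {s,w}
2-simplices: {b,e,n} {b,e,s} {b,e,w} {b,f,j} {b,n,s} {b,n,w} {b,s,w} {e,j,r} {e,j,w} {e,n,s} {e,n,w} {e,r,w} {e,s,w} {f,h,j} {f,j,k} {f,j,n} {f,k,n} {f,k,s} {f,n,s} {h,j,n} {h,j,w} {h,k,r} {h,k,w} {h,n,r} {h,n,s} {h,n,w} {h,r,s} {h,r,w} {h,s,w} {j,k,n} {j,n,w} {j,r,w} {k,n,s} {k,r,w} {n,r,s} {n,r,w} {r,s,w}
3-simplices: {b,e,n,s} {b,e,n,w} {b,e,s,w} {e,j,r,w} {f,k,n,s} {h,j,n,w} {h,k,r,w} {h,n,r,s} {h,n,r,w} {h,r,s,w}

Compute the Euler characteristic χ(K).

n_0=10 n_1=38 n_2=37 n_3=10
χ=+10−38+37−10=-1

χ(K)=-1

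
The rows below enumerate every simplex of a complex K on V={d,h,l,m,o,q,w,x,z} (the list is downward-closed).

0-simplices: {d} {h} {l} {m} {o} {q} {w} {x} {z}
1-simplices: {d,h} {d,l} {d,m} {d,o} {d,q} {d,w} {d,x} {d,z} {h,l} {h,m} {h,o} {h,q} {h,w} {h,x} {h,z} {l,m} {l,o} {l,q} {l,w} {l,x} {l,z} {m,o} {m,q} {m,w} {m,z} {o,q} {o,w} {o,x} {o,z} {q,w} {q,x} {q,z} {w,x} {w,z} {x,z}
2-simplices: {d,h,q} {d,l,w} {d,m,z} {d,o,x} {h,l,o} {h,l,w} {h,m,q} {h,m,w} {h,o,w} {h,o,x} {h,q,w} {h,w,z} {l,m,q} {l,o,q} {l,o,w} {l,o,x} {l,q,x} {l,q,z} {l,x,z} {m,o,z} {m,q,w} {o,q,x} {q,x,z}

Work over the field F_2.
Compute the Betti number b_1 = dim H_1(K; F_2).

n_0=9 n_1=35 n_2=23  [Z2]
∂1: piv[dh,dl,dm,do,dq,dw,dx,dz] rk=8  ker:hl,hm,ho,hq,hw,hx,hz,lm,lo,lq,lw,lx,lz,mo,mq,mw,mz,oq,ow,ox,oz,qw,qx,qz,wx,wz,xz
∂2: piv[dhq,dlw,dmz,dox,hlo,hlw,hmq,hmw,how,hox,hqw,hwz,lmq,loq,lox,lqx,lqz,lxz,moz] rk=19  ker:low,mqw,oqx,qxz
b_1=(35−8)−19=8

b_1=8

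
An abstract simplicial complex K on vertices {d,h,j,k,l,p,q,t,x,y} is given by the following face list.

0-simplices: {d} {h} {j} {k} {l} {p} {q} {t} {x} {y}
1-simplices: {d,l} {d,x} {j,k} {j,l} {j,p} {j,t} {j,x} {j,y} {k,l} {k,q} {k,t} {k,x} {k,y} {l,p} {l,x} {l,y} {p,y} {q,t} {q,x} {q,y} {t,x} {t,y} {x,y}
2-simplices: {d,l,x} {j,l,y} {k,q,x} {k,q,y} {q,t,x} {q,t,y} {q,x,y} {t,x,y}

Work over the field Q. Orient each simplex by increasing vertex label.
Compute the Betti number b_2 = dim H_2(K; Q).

n_0=10 n_1=23 n_2=8  [Q]
∂1: piv[dl,dx,jk,jl,jp,jt,jy,kq] rk=8  ker:jx,kl,kt,kx,ky,lp,lx,ly,py,qt,qx,qy,tx,ty,xy
∂2: piv[dlx,jly,kqx,kqy,qtx,qty,qxy] rk=7  ker:txy
b_2=(8−7)−0=1

b_2=1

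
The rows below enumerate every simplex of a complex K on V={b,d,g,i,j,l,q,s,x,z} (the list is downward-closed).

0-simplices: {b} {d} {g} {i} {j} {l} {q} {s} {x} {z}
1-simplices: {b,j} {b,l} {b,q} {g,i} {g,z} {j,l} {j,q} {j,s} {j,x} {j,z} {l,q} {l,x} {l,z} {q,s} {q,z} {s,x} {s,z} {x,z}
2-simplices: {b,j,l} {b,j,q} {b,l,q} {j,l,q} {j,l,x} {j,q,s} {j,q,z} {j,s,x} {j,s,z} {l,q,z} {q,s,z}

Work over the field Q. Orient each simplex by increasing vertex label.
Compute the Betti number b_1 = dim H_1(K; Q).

n_0=10 n_1=18 n_2=11  [Q]
∂1: piv[bj,bl,bq,gi,gz,js,jx,jz] rk=8  ker:jl,jq,lq,lx,lz,qs,qz,sx,sz,xz
∂2: piv[bjl,bjq,blq,jlx,jqs,jqz,jsx,jsz,lqz] rk=9  ker:jlq,qsz
b_1=(18−8)−9=1

b_1=1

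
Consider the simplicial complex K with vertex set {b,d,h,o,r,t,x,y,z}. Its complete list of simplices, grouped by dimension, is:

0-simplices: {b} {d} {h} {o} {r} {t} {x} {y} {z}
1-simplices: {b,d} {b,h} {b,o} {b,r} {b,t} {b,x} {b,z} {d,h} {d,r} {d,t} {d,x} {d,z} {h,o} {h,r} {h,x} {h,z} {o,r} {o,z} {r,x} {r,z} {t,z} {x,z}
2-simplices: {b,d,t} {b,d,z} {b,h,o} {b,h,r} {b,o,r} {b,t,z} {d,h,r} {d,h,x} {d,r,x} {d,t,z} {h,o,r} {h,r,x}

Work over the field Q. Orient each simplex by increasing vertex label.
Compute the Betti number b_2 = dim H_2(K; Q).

n_0=9 n_1=22 n_2=12  [Q]
∂1: piv[bd,bh,bo,br,bt,bx,bz] rk=7  ker:dh,dr,dt,dx,dz,ho,hr,hx,hz,or,oz,rx,rz,tz,xz
∂2: piv[bdt,bdz,bho,bhr,bor,btz,dhr,dhx,drx] rk=9  ker:dtz,hor,hrx
b_2=(12−9)−0=3

b_2=3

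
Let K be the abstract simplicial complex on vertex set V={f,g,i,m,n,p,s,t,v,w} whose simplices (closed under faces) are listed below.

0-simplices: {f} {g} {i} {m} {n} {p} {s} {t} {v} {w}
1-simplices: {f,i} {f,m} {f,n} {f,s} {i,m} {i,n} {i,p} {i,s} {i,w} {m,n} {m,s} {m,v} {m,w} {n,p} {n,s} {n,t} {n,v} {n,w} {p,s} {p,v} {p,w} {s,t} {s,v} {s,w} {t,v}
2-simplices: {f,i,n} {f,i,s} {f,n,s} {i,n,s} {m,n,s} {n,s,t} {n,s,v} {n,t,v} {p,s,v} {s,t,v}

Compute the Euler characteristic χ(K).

χ(K)=-5

n_0=10 n_1=25 n_2=10
χ=+10−25+10=-5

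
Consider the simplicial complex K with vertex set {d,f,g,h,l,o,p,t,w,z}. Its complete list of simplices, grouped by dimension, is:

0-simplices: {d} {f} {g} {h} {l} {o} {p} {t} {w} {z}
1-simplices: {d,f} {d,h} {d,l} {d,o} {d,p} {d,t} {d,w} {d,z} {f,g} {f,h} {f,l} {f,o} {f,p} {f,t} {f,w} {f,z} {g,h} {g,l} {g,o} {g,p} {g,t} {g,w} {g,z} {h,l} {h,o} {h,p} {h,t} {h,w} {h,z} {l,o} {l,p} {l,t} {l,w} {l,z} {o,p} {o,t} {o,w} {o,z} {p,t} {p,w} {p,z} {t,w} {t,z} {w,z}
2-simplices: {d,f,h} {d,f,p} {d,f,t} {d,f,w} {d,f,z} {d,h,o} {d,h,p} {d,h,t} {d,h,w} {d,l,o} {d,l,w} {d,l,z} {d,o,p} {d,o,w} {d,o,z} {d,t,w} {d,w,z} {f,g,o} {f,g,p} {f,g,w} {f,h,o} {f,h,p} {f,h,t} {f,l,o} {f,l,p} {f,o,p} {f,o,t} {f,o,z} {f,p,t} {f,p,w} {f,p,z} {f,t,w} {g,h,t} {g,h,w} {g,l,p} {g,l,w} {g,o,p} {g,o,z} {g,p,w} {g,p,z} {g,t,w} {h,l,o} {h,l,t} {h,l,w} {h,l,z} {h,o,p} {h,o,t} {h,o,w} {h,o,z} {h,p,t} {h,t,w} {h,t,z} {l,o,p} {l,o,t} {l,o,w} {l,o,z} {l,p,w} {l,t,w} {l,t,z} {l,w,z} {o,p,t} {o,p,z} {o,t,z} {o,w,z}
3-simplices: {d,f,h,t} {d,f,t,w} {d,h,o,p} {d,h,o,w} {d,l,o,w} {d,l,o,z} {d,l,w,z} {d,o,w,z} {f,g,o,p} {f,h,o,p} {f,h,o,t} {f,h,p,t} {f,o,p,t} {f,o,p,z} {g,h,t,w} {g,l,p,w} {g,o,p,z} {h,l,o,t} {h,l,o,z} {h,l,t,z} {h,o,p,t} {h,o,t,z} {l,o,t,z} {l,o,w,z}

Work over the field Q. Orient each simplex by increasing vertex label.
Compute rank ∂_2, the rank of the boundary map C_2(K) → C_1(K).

rank∂_2=35

n_0=10 n_1=44 n_2=64 n_3=24  [Q]
∂1: piv[df,dh,dl,do,dp,dt,dw,dz,fg] rk=9  ker:fh,fl,fo,fp,ft,fw,fz,gh,gl,go,gp,gt,gw,gz,hl,ho,hp,ht,hw,hz,lo,lp,lt,lw,lz,op,ot,ow,oz,pt,pw,pz,tw,tz,wz
∂2: piv[dfh,dfp,dft,dfw,dfz,dho,dhp,dht,dhw,dlo,dlw,dlz,dop,dow,doz,dtw,dwz,fgo,fgp,fgw,fho,flo,flp,fot,fpt,fpw,fpz,ght,ghw,glp,goz,hlo,hlt,hlz,htz] rk=35  ker:fhp,fht,fop,foz,ftw,glw,gop,gpw,gpz,gtw,hlw,hop,hot,how,hoz,hpt,htw,lop,lot,low,loz,lpw,ltw,ltz,lwz,opt,opz,otz,owz
∂3: piv[dfht,dftw,dhop,dhow,dlow,dloz,dlwz,dowz,fgop,fhop,fhot,fhpt,fopt,fopz,ghtw,glpw,gopz,hlot,hloz,hltz,hotz] rk=21  ker:hopt,lotz,lowz
rk∂_2=35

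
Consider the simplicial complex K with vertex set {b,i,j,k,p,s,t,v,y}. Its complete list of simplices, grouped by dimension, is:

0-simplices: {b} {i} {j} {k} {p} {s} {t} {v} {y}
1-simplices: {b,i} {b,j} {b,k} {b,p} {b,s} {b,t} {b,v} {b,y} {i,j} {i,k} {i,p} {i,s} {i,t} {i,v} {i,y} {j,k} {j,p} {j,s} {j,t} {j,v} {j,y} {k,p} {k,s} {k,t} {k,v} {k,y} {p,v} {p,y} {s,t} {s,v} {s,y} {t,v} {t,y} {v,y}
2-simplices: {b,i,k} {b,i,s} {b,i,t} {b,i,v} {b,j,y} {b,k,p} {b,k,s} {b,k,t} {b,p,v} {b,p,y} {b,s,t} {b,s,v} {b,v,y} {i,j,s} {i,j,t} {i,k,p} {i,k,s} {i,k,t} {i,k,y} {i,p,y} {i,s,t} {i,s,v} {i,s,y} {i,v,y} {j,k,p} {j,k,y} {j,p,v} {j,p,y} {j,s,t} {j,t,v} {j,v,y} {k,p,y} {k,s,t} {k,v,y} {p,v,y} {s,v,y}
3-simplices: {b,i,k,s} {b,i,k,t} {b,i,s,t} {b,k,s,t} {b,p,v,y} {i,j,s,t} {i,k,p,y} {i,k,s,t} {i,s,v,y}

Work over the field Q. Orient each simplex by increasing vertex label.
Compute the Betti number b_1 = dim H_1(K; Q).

b_1=2

n_0=9 n_1=34 n_2=36 n_3=9  [Q]
∂1: piv[bi,bj,bk,bp,bs,bt,bv,by] rk=8  ker:ij,ik,ip,is,it,iv,iy,jk,jp,js,jt,jv,jy,kp,ks,kt,kv,ky,pv,py,st,sv,sy,tv,ty,vy
∂2: piv[bik,bis,bit,biv,bjy,bkp,bks,bkt,bpv,bpy,bst,bsv,bvy,ijs,ijt,ikp,iky,ipy,isy,jkp,jky,jpv,jtv,kvy] rk=24  ker:iks,ikt,ist,isv,ivy,jpy,jst,jvy,kpy,kst,pvy,svy
∂3: piv[biks,bikt,bist,bkst,bpvy,ijst,ikpy,isvy] rk=8  ker:ikst
b_1=(34−8)−24=2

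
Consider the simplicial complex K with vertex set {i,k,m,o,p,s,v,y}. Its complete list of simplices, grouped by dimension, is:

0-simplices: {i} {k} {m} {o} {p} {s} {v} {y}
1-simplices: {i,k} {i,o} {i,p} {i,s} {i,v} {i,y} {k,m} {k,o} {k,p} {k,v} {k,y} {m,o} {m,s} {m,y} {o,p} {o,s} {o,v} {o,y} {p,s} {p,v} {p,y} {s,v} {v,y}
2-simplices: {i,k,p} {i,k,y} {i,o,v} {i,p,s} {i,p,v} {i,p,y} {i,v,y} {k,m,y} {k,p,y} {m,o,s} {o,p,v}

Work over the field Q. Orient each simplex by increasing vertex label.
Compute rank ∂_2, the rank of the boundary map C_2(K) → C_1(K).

n_0=8 n_1=23 n_2=11  [Q]
∂1: piv[ik,io,ip,is,iv,iy,km] rk=7  ker:ko,kp,kv,ky,mo,ms,my,op,os,ov,oy,ps,pv,py,sv,vy
∂2: piv[ikp,iky,iov,ips,ipv,ipy,ivy,kmy,mos,opv] rk=10  ker:kpy
rk∂_2=10

rank∂_2=10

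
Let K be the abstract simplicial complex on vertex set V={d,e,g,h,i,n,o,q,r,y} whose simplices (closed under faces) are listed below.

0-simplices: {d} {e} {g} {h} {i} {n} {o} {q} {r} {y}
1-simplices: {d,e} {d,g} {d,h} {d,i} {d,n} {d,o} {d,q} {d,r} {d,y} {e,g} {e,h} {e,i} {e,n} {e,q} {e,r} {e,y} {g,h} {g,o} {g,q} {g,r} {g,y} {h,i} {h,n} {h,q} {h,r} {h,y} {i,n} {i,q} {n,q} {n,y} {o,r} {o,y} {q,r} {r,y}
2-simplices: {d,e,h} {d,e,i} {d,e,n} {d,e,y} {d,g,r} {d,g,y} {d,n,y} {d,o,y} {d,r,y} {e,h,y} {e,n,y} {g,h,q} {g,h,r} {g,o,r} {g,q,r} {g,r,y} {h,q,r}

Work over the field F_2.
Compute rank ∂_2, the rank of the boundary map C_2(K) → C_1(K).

rank∂_2=14

n_0=10 n_1=34 n_2=17  [Z2]
∂1: piv[de,dg,dh,di,dn,do,dq,dr,dy] rk=9  ker:eg,eh,ei,en,eq,er,ey,gh,go,gq,gr,gy,hi,hn,hq,hr,hy,in,iq,nq,ny,or,oy,qr,ry
∂2: piv[deh,dei,den,dey,dgr,dgy,dny,doy,dry,ehy,ghq,ghr,gor,gqr] rk=14  ker:eny,gry,hqr
rk∂_2=14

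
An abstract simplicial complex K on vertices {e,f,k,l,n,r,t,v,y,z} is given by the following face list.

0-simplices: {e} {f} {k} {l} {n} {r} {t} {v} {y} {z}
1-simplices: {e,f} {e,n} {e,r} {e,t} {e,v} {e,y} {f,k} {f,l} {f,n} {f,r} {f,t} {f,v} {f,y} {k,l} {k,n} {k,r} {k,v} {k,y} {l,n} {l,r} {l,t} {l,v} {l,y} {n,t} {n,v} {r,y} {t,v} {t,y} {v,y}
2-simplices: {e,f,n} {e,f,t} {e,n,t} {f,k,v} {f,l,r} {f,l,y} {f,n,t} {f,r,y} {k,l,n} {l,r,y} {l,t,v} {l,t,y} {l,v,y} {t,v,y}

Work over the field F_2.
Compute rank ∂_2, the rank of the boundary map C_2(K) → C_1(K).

rank∂_2=11

n_0=10 n_1=29 n_2=14  [Z2]
∂1: piv[ef,en,er,et,ev,ey,fk,fl] rk=8  ker:fn,fr,ft,fv,fy,kl,kn,kr,kv,ky,ln,lr,lt,lv,ly,nt,nv,ry,tv,ty,vy
∂2: piv[efn,eft,ent,fkv,flr,fly,fry,kln,ltv,lty,lvy] rk=11  ker:fnt,lry,tvy
rk∂_2=11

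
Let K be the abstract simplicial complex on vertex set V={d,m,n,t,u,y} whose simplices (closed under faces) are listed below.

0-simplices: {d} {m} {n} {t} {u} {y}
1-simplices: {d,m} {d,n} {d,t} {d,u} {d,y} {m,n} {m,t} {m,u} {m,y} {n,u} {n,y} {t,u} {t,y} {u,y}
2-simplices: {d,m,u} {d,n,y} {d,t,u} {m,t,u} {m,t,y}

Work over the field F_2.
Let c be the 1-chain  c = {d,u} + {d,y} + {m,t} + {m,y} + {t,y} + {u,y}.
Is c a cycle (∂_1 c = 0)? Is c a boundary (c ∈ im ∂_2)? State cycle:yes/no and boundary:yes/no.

cycle:yes boundary:no

n_0=6 n_1=14 n_2=5  [Z2]
∂1: piv[dm,dn,dt,du,dy] rk=5  ker:mn,mt,mu,my,nu,ny,tu,ty,uy
∂2: piv[dmu,dny,dtu,mtu,mty] rk=5
∂1c = 0
c vs im∂2: residual ≠ 0 ⇒ not boundary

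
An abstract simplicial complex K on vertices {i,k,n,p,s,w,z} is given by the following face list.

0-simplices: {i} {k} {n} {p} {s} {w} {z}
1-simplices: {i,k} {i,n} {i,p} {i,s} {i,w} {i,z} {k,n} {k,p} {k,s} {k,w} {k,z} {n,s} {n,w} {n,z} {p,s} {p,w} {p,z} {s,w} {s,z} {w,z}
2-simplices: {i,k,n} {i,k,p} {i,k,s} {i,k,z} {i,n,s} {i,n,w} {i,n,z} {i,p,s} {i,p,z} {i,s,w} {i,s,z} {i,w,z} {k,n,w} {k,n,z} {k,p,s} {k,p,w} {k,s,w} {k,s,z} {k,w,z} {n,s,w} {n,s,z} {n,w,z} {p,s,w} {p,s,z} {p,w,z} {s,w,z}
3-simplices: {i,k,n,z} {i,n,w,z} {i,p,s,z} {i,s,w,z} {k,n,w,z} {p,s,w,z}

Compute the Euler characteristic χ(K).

n_0=7 n_1=20 n_2=26 n_3=6
χ=+7−20+26−6=7

χ(K)=7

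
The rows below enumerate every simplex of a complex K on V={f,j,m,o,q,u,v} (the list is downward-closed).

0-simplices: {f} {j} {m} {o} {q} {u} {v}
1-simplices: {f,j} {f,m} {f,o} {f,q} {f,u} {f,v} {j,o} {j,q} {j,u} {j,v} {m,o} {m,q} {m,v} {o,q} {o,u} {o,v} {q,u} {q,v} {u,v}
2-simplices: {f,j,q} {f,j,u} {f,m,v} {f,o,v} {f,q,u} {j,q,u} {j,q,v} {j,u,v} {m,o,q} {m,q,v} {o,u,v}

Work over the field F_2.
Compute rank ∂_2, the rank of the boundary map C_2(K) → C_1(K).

n_0=7 n_1=19 n_2=11  [Z2]
∂1: piv[fj,fm,fo,fq,fu,fv] rk=6  ker:jo,jq,ju,jv,mo,mq,mv,oq,ou,ov,qu,qv,uv
∂2: piv[fjq,fju,fmv,fov,fqu,jqv,juv,moq,mqv,ouv] rk=10  ker:jqu
rk∂_2=10

rank∂_2=10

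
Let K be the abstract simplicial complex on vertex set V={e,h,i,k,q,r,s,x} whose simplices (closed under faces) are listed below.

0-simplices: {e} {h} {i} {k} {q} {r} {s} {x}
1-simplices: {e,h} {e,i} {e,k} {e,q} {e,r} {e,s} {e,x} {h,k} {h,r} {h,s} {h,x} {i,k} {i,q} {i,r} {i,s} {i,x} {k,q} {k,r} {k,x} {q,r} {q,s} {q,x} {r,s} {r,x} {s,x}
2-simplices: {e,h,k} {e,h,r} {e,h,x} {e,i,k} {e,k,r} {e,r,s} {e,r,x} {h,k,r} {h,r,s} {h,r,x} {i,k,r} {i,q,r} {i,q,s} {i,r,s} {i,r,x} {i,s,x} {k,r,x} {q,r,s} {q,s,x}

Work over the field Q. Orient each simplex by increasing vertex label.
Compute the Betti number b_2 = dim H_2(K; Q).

n_0=8 n_1=25 n_2=19  [Q]
∂1: piv[eh,ei,ek,eq,er,es,ex] rk=7  ker:hk,hr,hs,hx,ik,iq,ir,is,ix,kq,kr,kx,qr,qs,qx,rs,rx,sx
∂2: piv[ehk,ehr,ehx,eik,ekr,ers,erx,hrs,ikr,iqr,iqs,irs,irx,isx,krx,qsx] rk=16  ker:hkr,hrx,qrs
b_2=(19−16)−0=3

b_2=3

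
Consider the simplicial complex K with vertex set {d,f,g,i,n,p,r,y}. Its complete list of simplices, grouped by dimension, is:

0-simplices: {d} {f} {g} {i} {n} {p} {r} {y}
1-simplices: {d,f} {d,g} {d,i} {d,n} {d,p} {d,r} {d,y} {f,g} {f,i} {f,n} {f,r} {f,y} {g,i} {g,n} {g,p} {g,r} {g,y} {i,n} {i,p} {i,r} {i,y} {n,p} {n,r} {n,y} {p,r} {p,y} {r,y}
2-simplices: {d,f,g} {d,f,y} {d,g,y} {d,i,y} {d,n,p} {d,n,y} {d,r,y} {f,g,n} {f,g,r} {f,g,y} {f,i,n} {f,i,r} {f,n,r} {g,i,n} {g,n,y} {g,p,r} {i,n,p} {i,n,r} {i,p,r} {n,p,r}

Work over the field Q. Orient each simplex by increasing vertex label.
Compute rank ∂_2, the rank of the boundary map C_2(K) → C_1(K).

rank∂_2=17

n_0=8 n_1=27 n_2=20  [Q]
∂1: piv[df,dg,di,dn,dp,dr,dy] rk=7  ker:fg,fi,fn,fr,fy,gi,gn,gp,gr,gy,in,ip,ir,iy,np,nr,ny,pr,py,ry
∂2: piv[dfg,dfy,dgy,diy,dnp,dny,dry,fgn,fgr,fin,fir,fnr,gin,gny,gpr,inp,ipr] rk=17  ker:fgy,inr,npr
rk∂_2=17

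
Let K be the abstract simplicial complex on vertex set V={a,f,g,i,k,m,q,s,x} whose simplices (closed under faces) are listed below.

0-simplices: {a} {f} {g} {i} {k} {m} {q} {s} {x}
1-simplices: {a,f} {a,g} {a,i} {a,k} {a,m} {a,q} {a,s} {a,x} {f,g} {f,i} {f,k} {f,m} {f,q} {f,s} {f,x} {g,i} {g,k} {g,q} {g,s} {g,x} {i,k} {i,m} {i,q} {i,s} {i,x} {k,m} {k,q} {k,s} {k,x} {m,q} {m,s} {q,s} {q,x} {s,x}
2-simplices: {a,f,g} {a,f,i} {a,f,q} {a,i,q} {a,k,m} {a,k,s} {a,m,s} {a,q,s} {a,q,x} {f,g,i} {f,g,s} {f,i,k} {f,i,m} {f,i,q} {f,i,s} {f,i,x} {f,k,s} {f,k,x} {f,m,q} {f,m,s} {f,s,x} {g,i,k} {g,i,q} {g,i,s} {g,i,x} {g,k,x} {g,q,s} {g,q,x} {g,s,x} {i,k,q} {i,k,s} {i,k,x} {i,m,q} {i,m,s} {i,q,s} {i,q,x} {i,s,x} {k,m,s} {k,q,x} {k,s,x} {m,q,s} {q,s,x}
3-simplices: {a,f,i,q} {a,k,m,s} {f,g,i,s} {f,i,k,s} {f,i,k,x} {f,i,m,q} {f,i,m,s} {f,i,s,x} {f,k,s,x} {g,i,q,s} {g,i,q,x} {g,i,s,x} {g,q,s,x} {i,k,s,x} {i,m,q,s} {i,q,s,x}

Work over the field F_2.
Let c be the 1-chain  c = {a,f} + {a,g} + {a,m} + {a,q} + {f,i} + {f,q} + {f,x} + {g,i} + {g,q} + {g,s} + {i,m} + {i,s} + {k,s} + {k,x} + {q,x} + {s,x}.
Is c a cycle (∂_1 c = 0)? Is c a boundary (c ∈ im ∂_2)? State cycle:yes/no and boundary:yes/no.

n_0=9 n_1=34 n_2=42 n_3=16  [Z2]
∂1: piv[af,ag,ai,ak,am,aq,as,ax] rk=8  ker:fg,fi,fk,fm,fq,fs,fx,gi,gk,gq,gs,gx,ik,im,iq,is,ix,km,kq,ks,kx,mq,ms,qs,qx,sx
∂2: piv[afg,afi,afq,aiq,akm,aks,ams,aqs,aqx,fgi,fgs,fik,fim,fis,fix,fks,fkx,fmq,fms,fsx,gik,giq,gix,gqs,gqx,ikq] rk=26  ker:fiq,gis,gkx,gsx,iks,ikx,imq,ims,iqs,iqx,isx,kms,kqx,ksx,mqs,qsx
∂3: piv[afiq,akms,fgis,fiks,fikx,fimq,fims,fisx,fksx,giqs,giqx,gisx,gqsx,imqs] rk=14  ker:iksx,iqsx
∂1c = 0
c vs im∂2: reduces to 0 ⇒ boundary

cycle:yes boundary:yes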